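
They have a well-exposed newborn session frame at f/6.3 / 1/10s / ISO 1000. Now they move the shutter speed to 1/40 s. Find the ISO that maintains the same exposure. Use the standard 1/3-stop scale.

Shutter speed: 1/10 → 1/13 → 1/15 → 1/20 → 1/25 → 1/30 → 1/40 — 2 stops faster (darker).
Need 2 stops brighter from the ISO: 1000 → 1250 → 1600 → 2000 → 2500 → 3200 → 4000.

ISO 4000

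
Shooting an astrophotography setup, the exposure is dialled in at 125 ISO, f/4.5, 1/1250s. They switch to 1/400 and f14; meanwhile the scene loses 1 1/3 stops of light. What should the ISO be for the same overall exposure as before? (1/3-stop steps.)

Scene light: 1 1/3 stops darker.
Shutter speed: 1/1250 → 1/1000 → 1/800 → 1/640 → 1/500 → 1/400 — 1 2/3 stops slower (brighter).
Aperture: f/4.5 → f/5 → f/5.6 → f/6.3 → f/7.1 → f/8 → f/9 → f/10 → f/11 → f/13 → f/14 — 3 1/3 stops smaller aperture (darker).
Net so far: 3 stops darker. ISO: 125 → 160 → 200 → 250 → 320 → 400 → 500 → 640 → 800 → 1000.

ISO 1000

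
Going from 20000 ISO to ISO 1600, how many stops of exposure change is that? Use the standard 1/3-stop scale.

3 2/3 stops

20000 → 16000 → 12800 → 10000 → 8000 → 6400 → 5000 → 4000 → 3200 → 2500 → 2000 → 1600 — count the steps: 11 third-stops = 3 2/3 stops.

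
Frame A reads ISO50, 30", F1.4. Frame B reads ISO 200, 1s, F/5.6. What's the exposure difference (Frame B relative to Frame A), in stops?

Aperture: f/1.4 → f/2 → f/2.8 → f/4 → f/5.6 — 4 stops stopped down (darker).
Shutter speed: 30 → 15 → 8 → 4 → 2 → 1 — 5 stops faster (darker).
ISO: 50 → 100 → 200 — 2 stops higher (brighter).
Net: −4 −5 +2 = −7 stops.

7 stops darker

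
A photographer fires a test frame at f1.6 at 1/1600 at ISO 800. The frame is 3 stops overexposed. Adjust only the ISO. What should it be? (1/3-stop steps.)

Overexposed by 3 stops → need 3 stops darker.
ISO: 800 → 640 → 500 → 400 → 320 → 250 → 200 → 160 → 125 → 100.

ISO 100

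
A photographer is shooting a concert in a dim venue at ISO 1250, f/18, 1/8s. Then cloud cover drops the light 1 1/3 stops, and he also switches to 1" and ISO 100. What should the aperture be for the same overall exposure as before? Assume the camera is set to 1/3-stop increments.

f/9

Scene light: 1 1/3 stops darker.
Shutter speed: 1/8 → 1/6 → 1/5 → 1/4 → 0.3 → 0.4 → 0.5 → 0.6 → 0.8 → 1 — 3 stops slower (brighter).
ISO: 1250 → 1000 → 800 → 640 → 500 → 400 → 320 → 250 → 200 → 160 → 125 → 100 — 3 2/3 stops lower (darker).
Net so far: 2 stops darker. Aperture: f/18 → f/16 → f/14 → f/13 → f/11 → f/10 → f/9.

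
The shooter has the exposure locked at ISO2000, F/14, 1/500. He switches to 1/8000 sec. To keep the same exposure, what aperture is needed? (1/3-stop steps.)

Shutter speed: 1/500 → 1/640 → 1/800 → 1/1000 → 1/1250 → 1/1600 → 1/2000 → 1/2500 → 1/3200 → 1/4000 → 1/5000 → 1/6400 → 1/8000 — 4 stops faster (darker).
Need 4 stops brighter from the aperture: f/14 → f/13 → f/11 → f/10 → f/9 → f/8 → f/7.1 → f/6.3 → f/5.6 → f/5 → f/4.5 → f/4 → f/3.5.

f/3.5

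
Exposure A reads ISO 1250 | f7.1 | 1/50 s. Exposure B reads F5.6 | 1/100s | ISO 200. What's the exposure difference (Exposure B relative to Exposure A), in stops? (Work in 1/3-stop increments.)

3 stops darker

Aperture: f/7.1 → f/6.3 → f/5.6 — 2/3 stop opened up (brighter).
Shutter speed: 1/50 → 1/60 → 1/80 → 1/100 — 1 stop faster (darker).
ISO: 1250 → 1000 → 800 → 640 → 500 → 400 → 320 → 250 → 200 — 2 2/3 stops lower (darker).
Net: +2/3 −1 −2 2/3 = −3 stops.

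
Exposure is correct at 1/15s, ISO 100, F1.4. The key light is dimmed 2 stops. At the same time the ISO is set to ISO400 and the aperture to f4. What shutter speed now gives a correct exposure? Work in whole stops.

1/2s

Scene light: 2 stops darker.
ISO: 100 → 200 → 400 — 2 stops higher (brighter).
Aperture: f/1.4 → f/2 → f/2.8 → f/4 — 3 stops narrower (darker).
Net so far: 3 stops darker. Shutter speed: 1/15 → 1/8 → 1/4 → 1/2.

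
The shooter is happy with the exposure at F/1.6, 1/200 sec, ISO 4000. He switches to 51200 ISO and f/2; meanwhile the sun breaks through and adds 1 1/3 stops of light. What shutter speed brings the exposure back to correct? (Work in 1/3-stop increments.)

Scene light: 1 1/3 stops brighter.
ISO: 4000 → 5000 → 6400 → 8000 → 10000 → 12800 → 16000 → 20000 → 25600 → 32000 → 40000 → 51200 — 3 2/3 stops raised (brighter).
Aperture: f/1.6 → f/1.8 → f/2 — 2/3 stop narrower (darker).
Net so far: 4 1/3 stops brighter. Shutter speed: 1/200 → 1/250 → 1/320 → 1/400 → 1/500 → 1/640 → 1/800 → 1/1000 → 1/1250 → 1/1600 → 1/2000 → 1/2500 → 1/3200 → 1/4000.

1/4000s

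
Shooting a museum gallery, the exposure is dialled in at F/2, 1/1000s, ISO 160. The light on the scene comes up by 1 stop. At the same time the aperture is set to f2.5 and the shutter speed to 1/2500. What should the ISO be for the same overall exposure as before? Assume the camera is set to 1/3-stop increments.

Scene light: 1 stop brighter.
Aperture: f/2 → f/2.2 → f/2.5 — 2/3 stop narrower (darker).
Shutter speed: 1/1000 → 1/1250 → 1/1600 → 1/2000 → 1/2500 — 1 1/3 stops shorter (darker).
Net so far: 1 stop darker. ISO: 160 → 200 → 250 → 320.

ISO 320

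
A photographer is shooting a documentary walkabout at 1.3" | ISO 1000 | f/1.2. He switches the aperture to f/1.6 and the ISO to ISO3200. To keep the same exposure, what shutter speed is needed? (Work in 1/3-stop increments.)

Aperture: f/1.2 → f/1.4 → f/1.6 — 2/3 stop stopped down (darker).
ISO: 1000 → 1250 → 1600 → 2000 → 2500 → 3200 — 1 2/3 stops higher (brighter).
Net change so far: 1 stop brighter. Offset with the shutter speed: 1.3 → 1 → 0.8 → 0.6.

0.6 s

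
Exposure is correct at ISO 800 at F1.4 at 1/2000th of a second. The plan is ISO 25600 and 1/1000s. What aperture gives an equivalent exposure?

f/11

ISO: 800 → 1600 → 3200 → 6400 → 12800 → 25600 — 5 stops raised (brighter).
Shutter speed: 1/2000 → 1/1000 — 1 stop longer (brighter).
Net change so far: 6 stops brighter. Offset with the aperture: f/1.4 → f/2 → f/2.8 → f/4 → f/5.6 → f/8 → f/11.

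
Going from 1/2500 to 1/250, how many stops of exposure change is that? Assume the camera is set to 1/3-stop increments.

3 1/3 stops

1/2500 → 1/2000 → 1/1600 → 1/1250 → 1/1000 → 1/800 → 1/640 → 1/500 → 1/400 → 1/320 → 1/250 — count the steps: 10 third-stops = 3 1/3 stops.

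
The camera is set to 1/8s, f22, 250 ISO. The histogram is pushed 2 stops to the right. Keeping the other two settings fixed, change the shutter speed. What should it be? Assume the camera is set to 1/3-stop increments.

1/30s

Overexposed by 2 stops → need 2 stops darker.
Shutter speed: 1/8 → 1/10 → 1/13 → 1/15 → 1/20 → 1/25 → 1/30.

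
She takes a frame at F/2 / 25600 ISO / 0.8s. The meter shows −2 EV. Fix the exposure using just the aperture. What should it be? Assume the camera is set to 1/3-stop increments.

f/1.0

Underexposed by 2 stops → need 2 stops brighter.
Aperture: f/2 → f/1.8 → f/1.6 → f/1.4 → f/1.2 → f/1.1 → f/1.0.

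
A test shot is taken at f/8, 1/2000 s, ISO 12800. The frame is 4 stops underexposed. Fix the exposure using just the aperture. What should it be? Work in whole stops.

Underexposed by 4 stops → need 4 stops brighter.
Aperture: f/8 → f/5.6 → f/4 → f/2.8 → f/2.

f/2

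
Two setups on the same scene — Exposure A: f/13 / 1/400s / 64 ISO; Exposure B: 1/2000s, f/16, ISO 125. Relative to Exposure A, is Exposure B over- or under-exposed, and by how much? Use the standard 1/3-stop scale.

Aperture: f/13 → f/14 → f/16 — 2/3 stop stopped down (darker).
Shutter speed: 1/400 → 1/500 → 1/640 → 1/800 → 1/1000 → 1/1250 → 1/1600 → 1/2000 — 2 1/3 stops faster (darker).
ISO: 64 → 80 → 100 → 125 — 1 stop raised (brighter).
Net: −2/3 −2 1/3 +1 = −2 stops.

2 stops darker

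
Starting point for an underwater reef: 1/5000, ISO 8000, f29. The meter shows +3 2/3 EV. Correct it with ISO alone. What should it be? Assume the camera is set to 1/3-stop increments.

Overexposed by 3 2/3 stops → need 3 2/3 stops darker.
ISO: 8000 → 6400 → 5000 → 4000 → 3200 → 2500 → 2000 → 1600 → 1250 → 1000 → 800 → 640.

ISO 640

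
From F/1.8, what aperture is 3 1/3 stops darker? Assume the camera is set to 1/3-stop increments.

f/5.6

Aperture: f/1.8 → f/2 → f/2.2 → f/2.5 → f/2.8 → f/3.2 → f/3.5 → f/4 → f/4.5 → f/5 → f/5.6 — 3 1/3 stops smaller aperture (darker).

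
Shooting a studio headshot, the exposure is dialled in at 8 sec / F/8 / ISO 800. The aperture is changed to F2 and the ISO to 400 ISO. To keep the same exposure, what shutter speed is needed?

Aperture: f/8 → f/5.6 → f/4 → f/2.8 → f/2 — 4 stops opened up (brighter).
ISO: 800 → 400 — 1 stop lower (darker).
Net change so far: 3 stops brighter. Offset with the shutter speed: 8 → 4 → 2 → 1.

1 s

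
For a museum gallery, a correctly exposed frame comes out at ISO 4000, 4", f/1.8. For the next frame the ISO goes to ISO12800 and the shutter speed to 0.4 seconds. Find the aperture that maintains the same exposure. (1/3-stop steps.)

ISO: 4000 → 5000 → 6400 → 8000 → 10000 → 12800 — 1 2/3 stops higher (brighter).
Shutter speed: 4 → 3.2 → 2.5 → 2 → 1.6 → 1.3 → 1 → 0.8 → 0.6 → 0.5 → 0.4 — 3 1/3 stops faster (darker).
Net change so far: 1 2/3 stops darker. Offset with the aperture: f/1.8 → f/1.6 → f/1.4 → f/1.2 → f/1.1 → f/1.0.

f/1.0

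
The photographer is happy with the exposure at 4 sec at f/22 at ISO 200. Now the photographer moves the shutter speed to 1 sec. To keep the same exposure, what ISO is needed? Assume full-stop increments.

Shutter speed: 4 → 2 → 1 — 2 stops shorter (darker).
Need 2 stops brighter from the ISO: 200 → 400 → 800.

ISO 800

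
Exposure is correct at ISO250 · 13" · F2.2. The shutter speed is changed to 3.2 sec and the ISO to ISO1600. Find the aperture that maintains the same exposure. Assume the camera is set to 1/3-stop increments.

f/2.8

Shutter speed: 13 → 10 → 8 → 6 → 5 → 4 → 3.2 — 2 stops faster (darker).
ISO: 250 → 320 → 400 → 500 → 640 → 800 → 1000 → 1250 → 1600 — 2 2/3 stops higher (brighter).
Net change so far: 2/3 stop brighter. Offset with the aperture: f/2.2 → f/2.5 → f/2.8.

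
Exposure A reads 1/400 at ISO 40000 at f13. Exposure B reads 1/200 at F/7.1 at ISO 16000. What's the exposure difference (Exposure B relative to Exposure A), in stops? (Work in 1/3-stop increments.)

1 1/3 stops brighter

Aperture: f/13 → f/11 → f/10 → f/9 → f/8 → f/7.1 — 1 2/3 stops opened up (brighter).
Shutter speed: 1/400 → 1/320 → 1/250 → 1/200 — 1 stop longer (brighter).
ISO: 40000 → 32000 → 25600 → 20000 → 16000 — 1 1/3 stops dropped (darker).
Net: +1 2/3 +1 −1 1/3 = +1 1/3 stops.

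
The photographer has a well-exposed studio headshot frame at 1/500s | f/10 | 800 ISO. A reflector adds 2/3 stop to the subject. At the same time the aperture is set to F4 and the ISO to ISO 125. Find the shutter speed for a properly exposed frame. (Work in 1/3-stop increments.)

1/800s

Scene light: 2/3 stop brighter.
Aperture: f/10 → f/9 → f/8 → f/7.1 → f/6.3 → f/5.6 → f/5 → f/4.5 → f/4 — 2 2/3 stops wider (brighter).
ISO: 800 → 640 → 500 → 400 → 320 → 250 → 200 → 160 → 125 — 2 2/3 stops lower (darker).
Net so far: 2/3 stop brighter. Shutter speed: 1/500 → 1/640 → 1/800.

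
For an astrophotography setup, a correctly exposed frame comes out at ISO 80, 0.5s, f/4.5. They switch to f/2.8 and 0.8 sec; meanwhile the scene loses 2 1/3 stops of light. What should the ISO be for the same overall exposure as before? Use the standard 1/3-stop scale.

Scene light: 2 1/3 stops darker.
Aperture: f/4.5 → f/4 → f/3.5 → f/3.2 → f/2.8 — 1 1/3 stops larger aperture (brighter).
Shutter speed: 0.5 → 0.6 → 0.8 — 2/3 stop slower (brighter).
Net so far: 1/3 stop darker. ISO: 80 → 100.

ISO 100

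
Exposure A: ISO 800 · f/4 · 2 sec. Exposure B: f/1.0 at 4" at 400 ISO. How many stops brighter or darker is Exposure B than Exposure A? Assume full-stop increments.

Aperture: f/4 → f/2.8 → f/2 → f/1.4 → f/1.0 — 4 stops larger aperture (brighter).
Shutter speed: 2 → 4 — 1 stop longer (brighter).
ISO: 800 → 400 — 1 stop lower (darker).
Net: +4 +1 −1 = +4 stops.

4 stops brighter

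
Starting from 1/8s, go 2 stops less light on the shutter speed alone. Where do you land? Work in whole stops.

Shutter speed: 1/8 → 1/15 → 1/30 — 2 stops faster (darker).

1/30s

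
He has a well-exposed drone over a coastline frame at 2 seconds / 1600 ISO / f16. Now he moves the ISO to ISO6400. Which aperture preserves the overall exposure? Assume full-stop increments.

f/32

ISO: 1600 → 3200 → 6400 — 2 stops raised (brighter).
Need 2 stops darker from the aperture: f/16 → f/22 → f/32.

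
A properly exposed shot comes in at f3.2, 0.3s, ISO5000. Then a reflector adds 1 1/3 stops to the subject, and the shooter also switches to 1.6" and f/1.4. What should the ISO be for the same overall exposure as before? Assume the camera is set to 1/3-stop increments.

ISO 80

Scene light: 1 1/3 stops brighter.
Shutter speed: 0.3 → 0.4 → 0.5 → 0.6 → 0.8 → 1 → 1.3 → 1.6 — 2 1/3 stops slower (brighter).
Aperture: f/3.2 → f/2.8 → f/2.5 → f/2.2 → f/2 → f/1.8 → f/1.6 → f/1.4 — 2 1/3 stops larger aperture (brighter).
Net so far: 6 stops brighter. ISO: 5000 → 4000 → 3200 → 2500 → 2000 → 1600 → 1250 → 1000 → 800 → 640 → 500 → 400 → 320 → 250 → 200 → 160 → 125 → 100 → 80.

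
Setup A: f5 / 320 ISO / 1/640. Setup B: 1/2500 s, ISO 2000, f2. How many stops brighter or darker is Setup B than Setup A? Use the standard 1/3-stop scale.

Aperture: f/5 → f/4.5 → f/4 → f/3.5 → f/3.2 → f/2.8 → f/2.5 → f/2.2 → f/2 — 2 2/3 stops opened up (brighter).
Shutter speed: 1/640 → 1/800 → 1/1000 → 1/1250 → 1/1600 → 1/2000 → 1/2500 — 2 stops faster (darker).
ISO: 320 → 400 → 500 → 640 → 800 → 1000 → 1250 → 1600 → 2000 — 2 2/3 stops raised (brighter).
Net: +2 2/3 −2 +2 2/3 = +3 1/3 stops.

3 1/3 stops brighter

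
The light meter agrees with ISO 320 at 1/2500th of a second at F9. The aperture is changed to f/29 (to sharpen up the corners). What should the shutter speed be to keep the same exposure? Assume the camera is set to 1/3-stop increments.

Aperture: f/9 → f/10 → f/11 → f/13 → f/14 → f/16 → f/18 → f/20 → f/22 → f/25 → f/29 — 3 1/3 stops narrower (darker).
Need 3 1/3 stops brighter from the shutter speed: 1/2500 → 1/2000 → 1/1600 → 1/1250 → 1/1000 → 1/800 → 1/640 → 1/500 → 1/400 → 1/320 → 1/250.

1/250s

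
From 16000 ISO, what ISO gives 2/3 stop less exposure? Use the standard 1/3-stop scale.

ISO: 16000 → 12800 → 10000 — 2/3 stop lower (darker).

ISO 10000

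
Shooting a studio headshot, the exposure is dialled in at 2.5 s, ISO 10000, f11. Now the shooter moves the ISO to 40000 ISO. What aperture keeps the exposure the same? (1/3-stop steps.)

f/22

ISO: 10000 → 12800 → 16000 → 20000 → 25600 → 32000 → 40000 — 2 stops raised (brighter).
Need 2 stops darker from the aperture: f/11 → f/13 → f/14 → f/16 → f/18 → f/20 → f/22.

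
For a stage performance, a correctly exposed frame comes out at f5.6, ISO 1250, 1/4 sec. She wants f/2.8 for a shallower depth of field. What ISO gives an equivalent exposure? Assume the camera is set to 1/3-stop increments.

Aperture: f/5.6 → f/5 → f/4.5 → f/4 → f/3.5 → f/3.2 → f/2.8 — 2 stops opened up (brighter).
Need 2 stops darker from the ISO: 1250 → 1000 → 800 → 640 → 500 → 400 → 320.

ISO 320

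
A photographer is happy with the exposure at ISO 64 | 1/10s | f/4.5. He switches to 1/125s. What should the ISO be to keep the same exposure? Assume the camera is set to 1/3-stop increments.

ISO 800

Shutter speed: 1/10 → 1/13 → 1/15 → 1/20 → 1/25 → 1/30 → 1/40 → 1/50 → 1/60 → 1/80 → 1/100 → 1/125 — 3 2/3 stops faster (darker).
Need 3 2/3 stops brighter from the ISO: 64 → 80 → 100 → 125 → 160 → 200 → 250 → 320 → 400 → 500 → 640 → 800.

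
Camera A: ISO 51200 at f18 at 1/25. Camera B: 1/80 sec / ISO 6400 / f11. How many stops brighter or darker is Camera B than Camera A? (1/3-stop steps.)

Aperture: f/18 → f/16 → f/14 → f/13 → f/11 — 1 1/3 stops opened up (brighter).
Shutter speed: 1/25 → 1/30 → 1/40 → 1/50 → 1/60 → 1/80 — 1 2/3 stops faster (darker).
ISO: 51200 → 40000 → 32000 → 25600 → 20000 → 16000 → 12800 → 10000 → 8000 → 6400 — 3 stops lower (darker).
Net: +1 1/3 −1 2/3 −3 = −3 1/3 stops.

3 1/3 stops darker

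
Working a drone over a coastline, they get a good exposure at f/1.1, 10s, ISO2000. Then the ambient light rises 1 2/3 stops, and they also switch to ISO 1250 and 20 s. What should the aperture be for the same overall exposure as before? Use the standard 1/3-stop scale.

Scene light: 1 2/3 stops brighter.
ISO: 2000 → 1600 → 1250 — 2/3 stop dropped (darker).
Shutter speed: 10 → 13 → 15 → 20 — 1 stop slower (brighter).
Net so far: 2 stops brighter. Aperture: f/1.1 → f/1.2 → f/1.4 → f/1.6 → f/1.8 → f/2 → f/2.2.

f/2.2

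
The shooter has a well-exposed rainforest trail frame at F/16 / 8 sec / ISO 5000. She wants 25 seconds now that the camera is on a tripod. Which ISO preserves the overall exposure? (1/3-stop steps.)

ISO 1600

Shutter speed: 8 → 10 → 13 → 15 → 20 → 25 — 1 2/3 stops slower (brighter).
Need 1 2/3 stops darker from the ISO: 5000 → 4000 → 3200 → 2500 → 2000 → 1600.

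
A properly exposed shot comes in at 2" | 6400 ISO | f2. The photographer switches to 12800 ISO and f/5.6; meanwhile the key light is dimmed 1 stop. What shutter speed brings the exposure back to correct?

15 s

Scene light: 1 stop darker.
ISO: 6400 → 12800 — 1 stop higher (brighter).
Aperture: f/2 → f/2.8 → f/4 → f/5.6 — 3 stops stopped down (darker).
Net so far: 3 stops darker. Shutter speed: 2 → 4 → 8 → 15.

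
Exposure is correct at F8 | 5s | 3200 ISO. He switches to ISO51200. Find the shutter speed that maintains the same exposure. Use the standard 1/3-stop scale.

0.3 s

ISO: 3200 → 4000 → 5000 → 6400 → 8000 → 10000 → 12800 → 16000 → 20000 → 25600 → 32000 → 40000 → 51200 — 4 stops raised (brighter).
Need 4 stops darker from the shutter speed: 5 → 4 → 3.2 → 2.5 → 2 → 1.6 → 1.3 → 1 → 0.8 → 0.6 → 0.5 → 0.4 → 0.3.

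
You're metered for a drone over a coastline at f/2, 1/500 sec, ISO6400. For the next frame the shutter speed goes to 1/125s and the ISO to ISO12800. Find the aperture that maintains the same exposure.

f/5.6

Shutter speed: 1/500 → 1/250 → 1/125 — 2 stops slower (brighter).
ISO: 6400 → 12800 — 1 stop higher (brighter).
Net change so far: 3 stops brighter. Offset with the aperture: f/2 → f/2.8 → f/4 → f/5.6.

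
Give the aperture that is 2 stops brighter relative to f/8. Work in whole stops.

Aperture: f/8 → f/5.6 → f/4 — 2 stops wider (brighter).

f/4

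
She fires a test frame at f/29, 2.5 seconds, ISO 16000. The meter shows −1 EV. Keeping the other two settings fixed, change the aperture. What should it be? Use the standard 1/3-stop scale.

f/20

Underexposed by 1 stop → need 1 stop brighter.
Aperture: f/29 → f/25 → f/22 → f/20.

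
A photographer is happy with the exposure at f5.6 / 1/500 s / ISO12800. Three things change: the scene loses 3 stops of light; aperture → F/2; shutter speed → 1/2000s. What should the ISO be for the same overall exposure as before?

Scene light: 3 stops darker.
Aperture: f/5.6 → f/4 → f/2.8 → f/2 — 3 stops opened up (brighter).
Shutter speed: 1/500 → 1/1000 → 1/2000 — 2 stops shorter (darker).
Net so far: 2 stops darker. ISO: 12800 → 25600 → 51200.

ISO 51200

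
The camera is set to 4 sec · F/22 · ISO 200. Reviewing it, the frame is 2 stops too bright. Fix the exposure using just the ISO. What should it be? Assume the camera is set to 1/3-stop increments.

ISO 50

Overexposed by 2 stops → need 2 stops darker.
ISO: 200 → 160 → 125 → 100 → 80 → 64 → 50.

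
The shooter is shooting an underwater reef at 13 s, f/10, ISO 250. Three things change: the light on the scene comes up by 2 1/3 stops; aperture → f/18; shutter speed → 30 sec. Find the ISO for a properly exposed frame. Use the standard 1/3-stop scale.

Scene light: 2 1/3 stops brighter.
Aperture: f/10 → f/11 → f/13 → f/14 → f/16 → f/18 — 1 2/3 stops smaller aperture (darker).
Shutter speed: 13 → 15 → 20 → 25 → 30 — 1 1/3 stops slower (brighter).
Net so far: 2 stops brighter. ISO: 250 → 200 → 160 → 125 → 100 → 80 → 64.

ISO 64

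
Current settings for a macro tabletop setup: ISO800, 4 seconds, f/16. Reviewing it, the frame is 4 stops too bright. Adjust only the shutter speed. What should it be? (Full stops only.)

1/4s

Overexposed by 4 stops → need 4 stops darker.
Shutter speed: 4 → 2 → 1 → 1/2 → 1/4.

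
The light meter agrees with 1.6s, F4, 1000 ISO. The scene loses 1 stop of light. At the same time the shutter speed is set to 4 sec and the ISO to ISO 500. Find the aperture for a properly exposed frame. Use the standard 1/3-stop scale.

Scene light: 1 stop darker.
Shutter speed: 1.6 → 2 → 2.5 → 3.2 → 4 — 1 1/3 stops longer (brighter).
ISO: 1000 → 800 → 640 → 500 — 1 stop lower (darker).
Net so far: 2/3 stop darker. Aperture: f/4 → f/3.5 → f/3.2.

f/3.2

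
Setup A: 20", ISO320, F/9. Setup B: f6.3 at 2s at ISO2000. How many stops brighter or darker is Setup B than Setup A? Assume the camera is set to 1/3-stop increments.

Aperture: f/9 → f/8 → f/7.1 → f/6.3 — 1 stop larger aperture (brighter).
Shutter speed: 20 → 15 → 13 → 10 → 8 → 6 → 5 → 4 → 3.2 → 2.5 → 2 — 3 1/3 stops faster (darker).
ISO: 320 → 400 → 500 → 640 → 800 → 1000 → 1250 → 1600 → 2000 — 2 2/3 stops higher (brighter).
Net: +1 −3 1/3 +2 2/3 = +1/3 stops.

1/3 stop brighter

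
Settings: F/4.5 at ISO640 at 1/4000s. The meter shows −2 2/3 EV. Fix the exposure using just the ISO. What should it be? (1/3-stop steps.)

ISO 4000

Underexposed by 2 2/3 stops → need 2 2/3 stops brighter.
ISO: 640 → 800 → 1000 → 1250 → 1600 → 2000 → 2500 → 3200 → 4000.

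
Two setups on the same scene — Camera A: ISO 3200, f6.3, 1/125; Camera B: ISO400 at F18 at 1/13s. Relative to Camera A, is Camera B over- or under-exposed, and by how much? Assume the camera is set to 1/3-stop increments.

2 2/3 stops darker

Aperture: f/6.3 → f/7.1 → f/8 → f/9 → f/10 → f/11 → f/13 → f/14 → f/16 → f/18 — 3 stops smaller aperture (darker).
Shutter speed: 1/125 → 1/100 → 1/80 → 1/60 → 1/50 → 1/40 → 1/30 → 1/25 → 1/20 → 1/15 → 1/13 — 3 1/3 stops longer (brighter).
ISO: 3200 → 2500 → 2000 → 1600 → 1250 → 1000 → 800 → 640 → 500 → 400 — 3 stops dropped (darker).
Net: −3 +3 1/3 −3 = −2 2/3 stops.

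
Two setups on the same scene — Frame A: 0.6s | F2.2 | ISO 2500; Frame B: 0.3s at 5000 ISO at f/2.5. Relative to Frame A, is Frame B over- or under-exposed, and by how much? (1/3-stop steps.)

1/3 stop darker

Aperture: f/2.2 → f/2.5 — 1/3 stop smaller aperture (darker).
Shutter speed: 0.6 → 0.5 → 0.4 → 0.3 — 1 stop faster (darker).
ISO: 2500 → 3200 → 4000 → 5000 — 1 stop higher (brighter).
Net: −1/3 −1 +1 = −1/3 stops.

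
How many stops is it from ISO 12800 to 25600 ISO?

12800 → 25600 — count the steps: 1 stop.

1 stop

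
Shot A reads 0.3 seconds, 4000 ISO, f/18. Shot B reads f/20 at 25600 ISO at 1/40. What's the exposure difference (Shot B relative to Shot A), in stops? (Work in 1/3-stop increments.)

1 1/3 stops darker

Aperture: f/18 → f/20 — 1/3 stop smaller aperture (darker).
Shutter speed: 0.3 → 1/4 → 1/5 → 1/6 → 1/8 → 1/10 → 1/13 → 1/15 → 1/20 → 1/25 → 1/30 → 1/40 — 3 2/3 stops shorter (darker).
ISO: 4000 → 5000 → 6400 → 8000 → 10000 → 12800 → 16000 → 20000 → 25600 — 2 2/3 stops higher (brighter).
Net: −1/3 −3 2/3 +2 2/3 = −1 1/3 stops.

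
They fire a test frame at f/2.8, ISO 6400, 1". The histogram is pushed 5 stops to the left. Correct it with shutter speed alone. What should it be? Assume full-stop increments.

30 s

Underexposed by 5 stops → need 5 stops brighter.
Shutter speed: 1 → 2 → 4 → 8 → 15 → 30.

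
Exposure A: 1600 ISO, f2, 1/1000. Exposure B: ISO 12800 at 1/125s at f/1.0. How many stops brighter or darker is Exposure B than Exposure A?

8 stops brighter

Aperture: f/2 → f/1.4 → f/1.0 — 2 stops larger aperture (brighter).
Shutter speed: 1/1000 → 1/500 → 1/250 → 1/125 — 3 stops slower (brighter).
ISO: 1600 → 3200 → 6400 → 12800 — 3 stops raised (brighter).
Net: +2 +3 +3 = +8 stops.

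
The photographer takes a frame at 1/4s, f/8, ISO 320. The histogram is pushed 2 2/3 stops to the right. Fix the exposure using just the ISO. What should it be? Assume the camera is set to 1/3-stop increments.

ISO 50

Overexposed by 2 2/3 stops → need 2 2/3 stops darker.
ISO: 320 → 250 → 200 → 160 → 125 → 100 → 80 → 64 → 50.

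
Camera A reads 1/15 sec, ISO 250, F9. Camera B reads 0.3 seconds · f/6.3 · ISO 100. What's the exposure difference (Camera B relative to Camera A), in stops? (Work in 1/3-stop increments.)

2 stops brighter

Aperture: f/9 → f/8 → f/7.1 → f/6.3 — 1 stop larger aperture (brighter).
Shutter speed: 1/15 → 1/13 → 1/10 → 1/8 → 1/6 → 1/5 → 1/4 → 0.3 — 2 1/3 stops longer (brighter).
ISO: 250 → 200 → 160 → 125 → 100 — 1 1/3 stops lower (darker).
Net: +1 +2 1/3 −1 1/3 = +2 stops.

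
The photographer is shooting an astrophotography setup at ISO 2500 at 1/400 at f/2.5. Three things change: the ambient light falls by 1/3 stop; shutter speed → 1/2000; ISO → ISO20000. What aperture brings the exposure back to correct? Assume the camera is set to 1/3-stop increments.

f/2.8

Scene light: 1/3 stop darker.
Shutter speed: 1/400 → 1/500 → 1/640 → 1/800 → 1/1000 → 1/1250 → 1/1600 → 1/2000 — 2 1/3 stops faster (darker).
ISO: 2500 → 3200 → 4000 → 5000 → 6400 → 8000 → 10000 → 12800 → 16000 → 20000 — 3 stops raised (brighter).
Net so far: 1/3 stop brighter. Aperture: f/2.5 → f/2.8.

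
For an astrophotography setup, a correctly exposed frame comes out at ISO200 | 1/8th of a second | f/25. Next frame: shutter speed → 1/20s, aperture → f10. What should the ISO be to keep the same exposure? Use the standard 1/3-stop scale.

ISO 80

Shutter speed: 1/8 → 1/10 → 1/13 → 1/15 → 1/20 — 1 1/3 stops shorter (darker).
Aperture: f/25 → f/22 → f/20 → f/18 → f/16 → f/14 → f/13 → f/11 → f/10 — 2 2/3 stops wider (brighter).
Net change so far: 1 1/3 stops brighter. Offset with the ISO: 200 → 160 → 125 → 100 → 80.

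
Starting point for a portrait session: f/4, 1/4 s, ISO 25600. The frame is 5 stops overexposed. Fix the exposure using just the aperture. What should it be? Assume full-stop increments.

Overexposed by 5 stops → need 5 stops darker.
Aperture: f/4 → f/5.6 → f/8 → f/11 → f/16 → f/22.

f/22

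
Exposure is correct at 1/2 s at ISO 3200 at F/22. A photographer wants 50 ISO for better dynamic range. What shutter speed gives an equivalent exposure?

ISO: 3200 → 1600 → 800 → 400 → 200 → 100 → 50 — 6 stops lower (darker).
Need 6 stops brighter from the shutter speed: 1/2 → 1 → 2 → 4 → 8 → 15 → 30.

30 s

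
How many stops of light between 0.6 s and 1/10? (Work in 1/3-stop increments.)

0.6 → 0.5 → 0.4 → 0.3 → 1/4 → 1/5 → 1/6 → 1/8 → 1/10 — count the steps: 8 third-stops = 2 2/3 stops.

2 2/3 stops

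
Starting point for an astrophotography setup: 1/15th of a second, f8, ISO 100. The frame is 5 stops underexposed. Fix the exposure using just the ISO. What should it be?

ISO 3200

Underexposed by 5 stops → need 5 stops brighter.
ISO: 100 → 200 → 400 → 800 → 1600 → 3200.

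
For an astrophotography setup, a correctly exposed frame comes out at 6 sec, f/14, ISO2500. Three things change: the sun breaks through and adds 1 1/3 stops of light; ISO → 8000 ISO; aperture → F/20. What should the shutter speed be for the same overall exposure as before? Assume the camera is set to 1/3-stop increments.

1.6 s

Scene light: 1 1/3 stops brighter.
ISO: 2500 → 3200 → 4000 → 5000 → 6400 → 8000 — 1 2/3 stops higher (brighter).
Aperture: f/14 → f/16 → f/18 → f/20 — 1 stop stopped down (darker).
Net so far: 2 stops brighter. Shutter speed: 6 → 5 → 4 → 3.2 → 2.5 → 2 → 1.6.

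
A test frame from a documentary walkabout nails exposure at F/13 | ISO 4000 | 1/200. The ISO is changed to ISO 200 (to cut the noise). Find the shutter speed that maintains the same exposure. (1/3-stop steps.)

ISO: 4000 → 3200 → 2500 → 2000 → 1600 → 1250 → 1000 → 800 → 640 → 500 → 400 → 320 → 250 → 200 — 4 1/3 stops dropped (darker).
Need 4 1/3 stops brighter from the shutter speed: 1/200 → 1/160 → 1/125 → 1/100 → 1/80 → 1/60 → 1/50 → 1/40 → 1/30 → 1/25 → 1/20 → 1/15 → 1/13 → 1/10.

1/10s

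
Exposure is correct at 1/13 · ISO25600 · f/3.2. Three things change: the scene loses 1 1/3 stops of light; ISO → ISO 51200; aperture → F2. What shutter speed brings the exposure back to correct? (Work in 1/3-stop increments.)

1/25s

Scene light: 1 1/3 stops darker.
ISO: 25600 → 32000 → 40000 → 51200 — 1 stop higher (brighter).
Aperture: f/3.2 → f/2.8 → f/2.5 → f/2.2 → f/2 — 1 1/3 stops opened up (brighter).
Net so far: 1 stop brighter. Shutter speed: 1/13 → 1/15 → 1/20 → 1/25.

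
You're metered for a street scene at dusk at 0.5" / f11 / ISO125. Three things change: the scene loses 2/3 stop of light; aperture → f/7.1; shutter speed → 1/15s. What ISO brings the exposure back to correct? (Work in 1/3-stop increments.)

ISO 640

Scene light: 2/3 stop darker.
Aperture: f/11 → f/10 → f/9 → f/8 → f/7.1 — 1 1/3 stops opened up (brighter).
Shutter speed: 0.5 → 0.4 → 0.3 → 1/4 → 1/5 → 1/6 → 1/8 → 1/10 → 1/13 → 1/15 — 3 stops faster (darker).
Net so far: 2 1/3 stops darker. ISO: 125 → 160 → 200 → 250 → 320 → 400 → 500 → 640.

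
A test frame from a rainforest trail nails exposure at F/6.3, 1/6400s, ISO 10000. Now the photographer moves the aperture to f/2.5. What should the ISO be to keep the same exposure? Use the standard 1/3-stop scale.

ISO 1600

Aperture: f/6.3 → f/5.6 → f/5 → f/4.5 → f/4 → f/3.5 → f/3.2 → f/2.8 → f/2.5 — 2 2/3 stops larger aperture (brighter).
Need 2 2/3 stops darker from the ISO: 10000 → 8000 → 6400 → 5000 → 4000 → 3200 → 2500 → 2000 → 1600.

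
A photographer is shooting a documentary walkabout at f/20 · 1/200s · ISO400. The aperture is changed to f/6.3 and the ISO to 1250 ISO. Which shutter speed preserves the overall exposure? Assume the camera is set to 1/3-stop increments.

1/6400s

Aperture: f/20 → f/18 → f/16 → f/14 → f/13 → f/11 → f/10 → f/9 → f/8 → f/7.1 → f/6.3 — 3 1/3 stops larger aperture (brighter).
ISO: 400 → 500 → 640 → 800 → 1000 → 1250 — 1 2/3 stops raised (brighter).
Net change so far: 5 stops brighter. Offset with the shutter speed: 1/200 → 1/250 → 1/320 → 1/400 → 1/500 → 1/640 → 1/800 → 1/1000 → 1/1250 → 1/1600 → 1/2000 → 1/2500 → 1/3200 → 1/4000 → 1/5000 → 1/6400.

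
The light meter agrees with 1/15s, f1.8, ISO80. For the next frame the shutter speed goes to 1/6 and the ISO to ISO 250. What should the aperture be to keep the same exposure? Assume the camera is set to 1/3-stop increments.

f/5

Shutter speed: 1/15 → 1/13 → 1/10 → 1/8 → 1/6 — 1 1/3 stops slower (brighter).
ISO: 80 → 100 → 125 → 160 → 200 → 250 — 1 2/3 stops higher (brighter).
Net change so far: 3 stops brighter. Offset with the aperture: f/1.8 → f/2 → f/2.2 → f/2.5 → f/2.8 → f/3.2 → f/3.5 → f/4 → f/4.5 → f/5.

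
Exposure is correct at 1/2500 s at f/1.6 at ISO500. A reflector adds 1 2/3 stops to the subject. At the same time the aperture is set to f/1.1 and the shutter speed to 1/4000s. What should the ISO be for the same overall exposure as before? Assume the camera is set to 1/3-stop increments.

Scene light: 1 2/3 stops brighter.
Aperture: f/1.6 → f/1.4 → f/1.2 → f/1.1 — 1 stop larger aperture (brighter).
Shutter speed: 1/2500 → 1/3200 → 1/4000 — 2/3 stop shorter (darker).
Net so far: 2 stops brighter. ISO: 500 → 400 → 320 → 250 → 200 → 160 → 125.

ISO 125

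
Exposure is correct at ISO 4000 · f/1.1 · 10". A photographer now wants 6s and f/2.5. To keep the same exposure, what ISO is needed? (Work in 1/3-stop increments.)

Shutter speed: 10 → 8 → 6 — 2/3 stop faster (darker).
Aperture: f/1.1 → f/1.2 → f/1.4 → f/1.6 → f/1.8 → f/2 → f/2.2 → f/2.5 — 2 1/3 stops stopped down (darker).
Net change so far: 3 stops darker. Offset with the ISO: 4000 → 5000 → 6400 → 8000 → 10000 → 12800 → 16000 → 20000 → 25600 → 32000.

ISO 32000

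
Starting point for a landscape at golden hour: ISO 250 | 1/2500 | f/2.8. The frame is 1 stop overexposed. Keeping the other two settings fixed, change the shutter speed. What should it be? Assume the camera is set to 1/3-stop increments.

1/5000s

Overexposed by 1 stop → need 1 stop darker.
Shutter speed: 1/2500 → 1/3200 → 1/4000 → 1/5000.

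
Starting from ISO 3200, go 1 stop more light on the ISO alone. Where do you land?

ISO 6400

ISO: 3200 → 6400 — 1 stop higher (brighter).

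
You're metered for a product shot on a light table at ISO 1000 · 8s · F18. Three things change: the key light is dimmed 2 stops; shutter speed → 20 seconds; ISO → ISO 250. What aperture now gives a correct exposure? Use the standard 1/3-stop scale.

f/7.1

Scene light: 2 stops darker.
Shutter speed: 8 → 10 → 13 → 15 → 20 — 1 1/3 stops longer (brighter).
ISO: 1000 → 800 → 640 → 500 → 400 → 320 → 250 — 2 stops dropped (darker).
Net so far: 2 2/3 stops darker. Aperture: f/18 → f/16 → f/14 → f/13 → f/11 → f/10 → f/9 → f/8 → f/7.1.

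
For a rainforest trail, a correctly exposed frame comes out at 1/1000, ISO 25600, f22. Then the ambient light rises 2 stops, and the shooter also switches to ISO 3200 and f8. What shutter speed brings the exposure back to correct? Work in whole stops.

Scene light: 2 stops brighter.
ISO: 25600 → 12800 → 6400 → 3200 — 3 stops dropped (darker).
Aperture: f/22 → f/16 → f/11 → f/8 — 3 stops wider (brighter).
Net so far: 2 stops brighter. Shutter speed: 1/1000 → 1/2000 → 1/4000.

1/4000s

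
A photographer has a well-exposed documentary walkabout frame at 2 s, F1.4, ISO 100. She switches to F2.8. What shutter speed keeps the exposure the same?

Aperture: f/1.4 → f/2 → f/2.8 — 2 stops narrower (darker).
Need 2 stops brighter from the shutter speed: 2 → 4 → 8.

8 s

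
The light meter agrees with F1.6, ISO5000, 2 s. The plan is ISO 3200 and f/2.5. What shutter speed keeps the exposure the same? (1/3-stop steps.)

ISO: 5000 → 4000 → 3200 — 2/3 stop lower (darker).
Aperture: f/1.6 → f/1.8 → f/2 → f/2.2 → f/2.5 — 1 1/3 stops stopped down (darker).
Net change so far: 2 stops darker. Offset with the shutter speed: 2 → 2.5 → 3.2 → 4 → 5 → 6 → 8.

8 s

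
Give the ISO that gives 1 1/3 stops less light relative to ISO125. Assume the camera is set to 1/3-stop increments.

ISO 50

ISO: 125 → 100 → 80 → 64 → 50 — 1 1/3 stops dropped (darker).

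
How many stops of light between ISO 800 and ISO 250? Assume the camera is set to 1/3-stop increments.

1 2/3 stops

800 → 640 → 500 → 400 → 320 → 250 — count the steps: 5 third-stops = 1 2/3 stops.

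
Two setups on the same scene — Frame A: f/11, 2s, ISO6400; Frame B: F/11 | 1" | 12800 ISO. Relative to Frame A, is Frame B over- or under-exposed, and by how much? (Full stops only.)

same exposure (0 stops)

Aperture: unchanged.
Shutter speed: 2 → 1 — 1 stop shorter (darker).
ISO: 6400 → 12800 — 1 stop higher (brighter).
Net: −1 +1 = 0 stops.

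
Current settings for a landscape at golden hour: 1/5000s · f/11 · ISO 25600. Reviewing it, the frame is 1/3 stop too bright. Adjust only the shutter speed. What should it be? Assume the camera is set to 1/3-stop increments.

1/6400s

Overexposed by 1/3 stop → need 1/3 stop darker.
Shutter speed: 1/5000 → 1/6400.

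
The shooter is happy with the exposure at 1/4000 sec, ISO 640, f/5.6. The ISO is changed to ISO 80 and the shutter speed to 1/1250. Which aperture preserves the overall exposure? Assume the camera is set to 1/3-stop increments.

ISO: 640 → 500 → 400 → 320 → 250 → 200 → 160 → 125 → 100 → 80 — 3 stops dropped (darker).
Shutter speed: 1/4000 → 1/3200 → 1/2500 → 1/2000 → 1/1600 → 1/1250 — 1 2/3 stops slower (brighter).
Net change so far: 1 1/3 stops darker. Offset with the aperture: f/5.6 → f/5 → f/4.5 → f/4 → f/3.5.

f/3.5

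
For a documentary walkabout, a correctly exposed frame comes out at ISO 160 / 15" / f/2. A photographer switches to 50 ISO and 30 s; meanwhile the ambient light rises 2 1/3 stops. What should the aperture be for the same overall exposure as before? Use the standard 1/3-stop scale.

Scene light: 2 1/3 stops brighter.
ISO: 160 → 125 → 100 → 80 → 64 → 50 — 1 2/3 stops dropped (darker).
Shutter speed: 15 → 20 → 25 → 30 — 1 stop longer (brighter).
Net so far: 1 2/3 stops brighter. Aperture: f/2 → f/2.2 → f/2.5 → f/2.8 → f/3.2 → f/3.5.

f/3.5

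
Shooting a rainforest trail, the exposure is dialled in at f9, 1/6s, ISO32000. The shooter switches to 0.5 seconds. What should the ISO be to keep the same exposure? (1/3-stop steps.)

Shutter speed: 1/6 → 1/5 → 1/4 → 0.3 → 0.4 → 0.5 — 1 2/3 stops slower (brighter).
Need 1 2/3 stops darker from the ISO: 32000 → 25600 → 20000 → 16000 → 12800 → 10000.

ISO 10000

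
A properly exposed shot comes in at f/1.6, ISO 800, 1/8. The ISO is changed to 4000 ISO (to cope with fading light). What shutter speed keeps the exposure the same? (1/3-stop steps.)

ISO: 800 → 1000 → 1250 → 1600 → 2000 → 2500 → 3200 → 4000 — 2 1/3 stops higher (brighter).
Need 2 1/3 stops darker from the shutter speed: 1/8 → 1/10 → 1/13 → 1/15 → 1/20 → 1/25 → 1/30 → 1/40.

1/40s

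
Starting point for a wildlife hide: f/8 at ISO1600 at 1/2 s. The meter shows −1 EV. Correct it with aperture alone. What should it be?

f/5.6

Underexposed by 1 stop → need 1 stop brighter.
Aperture: f/8 → f/5.6.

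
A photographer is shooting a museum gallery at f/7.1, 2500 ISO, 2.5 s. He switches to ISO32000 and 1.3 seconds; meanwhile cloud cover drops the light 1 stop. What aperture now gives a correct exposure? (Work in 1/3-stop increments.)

Scene light: 1 stop darker.
ISO: 2500 → 3200 → 4000 → 5000 → 6400 → 8000 → 10000 → 12800 → 16000 → 20000 → 25600 → 32000 — 3 2/3 stops higher (brighter).
Shutter speed: 2.5 → 2 → 1.6 → 1.3 — 1 stop faster (darker).
Net so far: 1 2/3 stops brighter. Aperture: f/7.1 → f/8 → f/9 → f/10 → f/11 → f/13.

f/13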